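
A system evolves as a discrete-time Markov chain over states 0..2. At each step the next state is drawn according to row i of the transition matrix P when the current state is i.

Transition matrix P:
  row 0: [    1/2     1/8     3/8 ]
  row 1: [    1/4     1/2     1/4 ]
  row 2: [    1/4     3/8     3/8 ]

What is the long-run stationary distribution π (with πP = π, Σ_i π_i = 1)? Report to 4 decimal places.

π = [0.3333, 0.3333, 0.3333]

Balance equations π_j = Σ_i π_i·P[i][j]:
  π_0 = 1/2·π_0 + 1/4·π_1 + 1/4·π_2
  π_1 = 1/8·π_0 + 1/2·π_1 + 3/8·π_2
  normalize: π_0 + π_1 + π_2 = 1
Solving the linear system gives exactly π = [1/3, 1/3, 1/3].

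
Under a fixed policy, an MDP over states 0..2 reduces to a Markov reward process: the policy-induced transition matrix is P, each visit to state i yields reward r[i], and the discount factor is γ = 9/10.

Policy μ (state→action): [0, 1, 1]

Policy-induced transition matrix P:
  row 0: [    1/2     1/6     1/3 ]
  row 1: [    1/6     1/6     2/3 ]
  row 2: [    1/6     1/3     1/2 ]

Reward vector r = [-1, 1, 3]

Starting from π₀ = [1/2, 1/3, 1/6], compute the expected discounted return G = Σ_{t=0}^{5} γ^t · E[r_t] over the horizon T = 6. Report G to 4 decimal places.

t=0: π = [0.5000, 0.3333, 0.1667], E[r] = 0.3333, γ^t·E[r] = 0.333333, running G = 0.333333
t=1: π = [0.3333, 0.1944, 0.4722], E[r] = 1.2778, γ^t·E[r] = 1.150000, running G = 1.483333
t=2: π = [0.2778, 0.2454, 0.4769], E[r] = 1.3981, γ^t·E[r] = 1.132500, running G = 2.615833
t=3: π = [0.2593, 0.2461, 0.4946], E[r] = 1.4707, γ^t·E[r] = 1.072125, running G = 3.687958
t=4: π = [0.2531, 0.2491, 0.4978], E[r] = 1.4895, γ^t·E[r] = 0.977231, running G = 4.665190
t=5: π = [0.2510, 0.2496, 0.4993], E[r] = 1.4966, γ^t·E[r] = 0.883735, running G = 5.548925

G = 5.5489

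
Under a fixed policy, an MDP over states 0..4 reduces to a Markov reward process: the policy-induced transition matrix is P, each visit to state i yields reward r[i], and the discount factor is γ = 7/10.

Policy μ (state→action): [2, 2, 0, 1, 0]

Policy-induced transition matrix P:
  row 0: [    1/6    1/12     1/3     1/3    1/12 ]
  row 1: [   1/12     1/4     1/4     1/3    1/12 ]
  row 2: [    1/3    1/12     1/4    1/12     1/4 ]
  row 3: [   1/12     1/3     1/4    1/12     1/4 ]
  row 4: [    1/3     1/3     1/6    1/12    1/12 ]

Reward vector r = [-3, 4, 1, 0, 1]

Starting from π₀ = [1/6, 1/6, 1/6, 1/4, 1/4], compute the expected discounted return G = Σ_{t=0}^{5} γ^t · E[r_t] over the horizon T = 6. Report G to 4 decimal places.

G = 1.8640

t=0: π = [0.1667, 0.1667, 0.1667, 0.2500, 0.2500], E[r] = 0.5833, γ^t·E[r] = 0.583333, running G = 0.583333
t=1: π = [0.2014, 0.2361, 0.2431, 0.1667, 0.1528], E[r] = 0.7361, γ^t·E[r] = 0.515278, running G = 1.098611
t=2: π = [0.1991, 0.2025, 0.2541, 0.1927, 0.1516], E[r] = 0.6186, γ^t·E[r] = 0.303131, running G = 1.401742
t=3: π = [0.2013, 0.2032, 0.2540, 0.1837, 0.1578], E[r] = 0.6204, γ^t·E[r] = 0.212804, running G = 1.614545
t=4: π = [0.2030, 0.2026, 0.2536, 0.1845, 0.1563], E[r] = 0.6111, γ^t·E[r] = 0.146720, running G = 1.761266
t=5: π = [0.2027, 0.2023, 0.2539, 0.1847, 0.1563], E[r] = 0.6112, γ^t·E[r] = 0.102721, running G = 1.863987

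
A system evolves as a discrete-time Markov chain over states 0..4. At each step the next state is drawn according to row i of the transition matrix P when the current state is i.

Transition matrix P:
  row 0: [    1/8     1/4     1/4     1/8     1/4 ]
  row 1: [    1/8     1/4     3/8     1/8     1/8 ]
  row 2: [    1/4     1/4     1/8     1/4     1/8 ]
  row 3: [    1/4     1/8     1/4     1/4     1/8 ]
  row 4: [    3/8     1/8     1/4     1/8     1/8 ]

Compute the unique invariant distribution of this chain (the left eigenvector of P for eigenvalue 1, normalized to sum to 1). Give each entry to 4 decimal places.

Balance equations π_j = Σ_i π_i·P[i][j]:
  π_0 = 1/8·π_0 + 1/8·π_1 + 1/4·π_2 + 1/4·π_3 + 3/8·π_4
  π_1 = 1/4·π_0 + 1/4·π_1 + 1/4·π_2 + 1/8·π_3 + 1/8·π_4
  π_2 = 1/4·π_0 + 3/8·π_1 + 1/8·π_2 + 1/4·π_3 + 1/4·π_4
  π_3 = 1/8·π_0 + 1/8·π_1 + 1/4·π_2 + 1/4·π_3 + 1/8·π_4
  normalize: π_0 + π_1 + π_2 + π_3 + π_4 = 1
Solving the linear system gives exactly π = [483/2237, 467/2237, 549/2237, 398/2237, 340/2237].

π = [0.2159, 0.2088, 0.2454, 0.1779, 0.1520]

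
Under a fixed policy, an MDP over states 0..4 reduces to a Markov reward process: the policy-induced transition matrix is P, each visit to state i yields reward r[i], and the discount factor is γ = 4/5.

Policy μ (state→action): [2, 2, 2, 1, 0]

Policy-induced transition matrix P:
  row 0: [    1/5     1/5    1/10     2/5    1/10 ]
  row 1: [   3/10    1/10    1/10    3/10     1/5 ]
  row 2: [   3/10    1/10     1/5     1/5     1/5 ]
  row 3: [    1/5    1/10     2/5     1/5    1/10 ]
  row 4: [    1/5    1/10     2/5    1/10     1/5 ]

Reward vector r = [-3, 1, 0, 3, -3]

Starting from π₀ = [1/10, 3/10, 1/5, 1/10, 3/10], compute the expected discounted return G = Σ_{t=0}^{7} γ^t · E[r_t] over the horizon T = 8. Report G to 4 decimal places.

t=0: π = [0.1000, 0.3000, 0.2000, 0.1000, 0.3000], E[r] = -0.6000, γ^t·E[r] = -0.600000, running G = -0.600000
t=1: π = [0.2500, 0.1100, 0.2400, 0.2200, 0.1800], E[r] = -0.5200, γ^t·E[r] = -0.416000, running G = -1.016000
t=2: π = [0.2350, 0.1250, 0.2440, 0.2430, 0.1530], E[r] = -0.3100, γ^t·E[r] = -0.198400, running G = -1.214400
t=3: π = [0.2369, 0.1235, 0.2432, 0.2442, 0.1522], E[r] = -0.3112, γ^t·E[r] = -0.159334, running G = -1.373734
t=4: π = [0.2367, 0.1237, 0.2432, 0.2445, 0.1519], E[r] = -0.3085, γ^t·E[r] = -0.126345, running G = -1.500080
t=5: π = [0.2367, 0.1237, 0.2432, 0.2445, 0.1519], E[r] = -0.3085, γ^t·E[r] = -0.101095, running G = -1.601174
t=6: π = [0.2367, 0.1237, 0.2432, 0.2445, 0.1519], E[r] = -0.3085, γ^t·E[r] = -0.080869, running G = -1.682043
t=7: π = [0.2367, 0.1237, 0.2432, 0.2445, 0.1519], E[r] = -0.3085, γ^t·E[r] = -0.064695, running G = -1.746738

G = -1.7467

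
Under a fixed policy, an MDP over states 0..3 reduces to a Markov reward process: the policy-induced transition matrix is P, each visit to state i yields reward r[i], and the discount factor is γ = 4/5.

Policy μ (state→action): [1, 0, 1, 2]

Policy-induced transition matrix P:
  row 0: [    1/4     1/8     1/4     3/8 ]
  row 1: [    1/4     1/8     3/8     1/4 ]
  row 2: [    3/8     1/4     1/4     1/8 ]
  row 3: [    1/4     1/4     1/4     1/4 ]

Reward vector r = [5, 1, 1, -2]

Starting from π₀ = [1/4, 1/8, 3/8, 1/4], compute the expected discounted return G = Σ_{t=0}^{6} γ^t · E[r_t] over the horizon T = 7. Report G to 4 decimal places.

t=0: π = [0.2500, 0.1250, 0.3750, 0.2500], E[r] = 1.2500, γ^t·E[r] = 1.250000, running G = 1.250000
t=1: π = [0.2969, 0.2031, 0.2656, 0.2344], E[r] = 1.4844, γ^t·E[r] = 1.187500, running G = 2.437500
t=2: π = [0.2832, 0.1875, 0.2754, 0.2539], E[r] = 1.3711, γ^t·E[r] = 0.877500, running G = 3.315000
t=3: π = [0.2844, 0.1912, 0.2734, 0.2510], E[r] = 1.3848, γ^t·E[r] = 0.709000, running G = 4.024000
t=4: π = [0.2842, 0.1906, 0.2739, 0.2514], E[r] = 1.3826, γ^t·E[r] = 0.566313, running G = 4.590313
t=5: π = [0.2842, 0.1907, 0.2738, 0.2513], E[r] = 1.3831, γ^t·E[r] = 0.453211, running G = 5.043524
t=6: π = [0.2842, 0.1906, 0.2738, 0.2513], E[r] = 1.3830, γ^t·E[r] = 0.362546, running G = 5.406070

G = 5.4061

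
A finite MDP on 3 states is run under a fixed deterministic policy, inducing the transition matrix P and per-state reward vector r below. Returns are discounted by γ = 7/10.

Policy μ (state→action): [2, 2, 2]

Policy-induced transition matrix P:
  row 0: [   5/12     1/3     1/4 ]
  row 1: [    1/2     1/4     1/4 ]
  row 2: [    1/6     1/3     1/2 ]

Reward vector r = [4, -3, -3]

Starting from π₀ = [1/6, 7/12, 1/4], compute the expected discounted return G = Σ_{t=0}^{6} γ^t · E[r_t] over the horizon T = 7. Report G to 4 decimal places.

t=0: π = [0.1667, 0.5833, 0.2500], E[r] = -1.8333, γ^t·E[r] = -1.833333, running G = -1.833333
t=1: π = [0.4028, 0.2847, 0.3125], E[r] = -0.1806, γ^t·E[r] = -0.126389, running G = -1.959722
t=2: π = [0.3623, 0.3096, 0.3281], E[r] = -0.4641, γ^t·E[r] = -0.227419, running G = -2.187141
t=3: π = [0.3604, 0.3075, 0.3320], E[r] = -0.4769, γ^t·E[r] = -0.163593, running G = -2.350734
t=4: π = [0.3593, 0.3077, 0.3330], E[r] = -0.4850, γ^t·E[r] = -0.116447, running G = -2.467182
t=5: π = [0.3591, 0.3077, 0.3333], E[r] = -0.4866, γ^t·E[r] = -0.081783, running G = -2.548965
t=6: π = [0.3590, 0.3077, 0.3333], E[r] = -0.4870, γ^t·E[r] = -0.057300, running G = -2.606264

G = -2.6063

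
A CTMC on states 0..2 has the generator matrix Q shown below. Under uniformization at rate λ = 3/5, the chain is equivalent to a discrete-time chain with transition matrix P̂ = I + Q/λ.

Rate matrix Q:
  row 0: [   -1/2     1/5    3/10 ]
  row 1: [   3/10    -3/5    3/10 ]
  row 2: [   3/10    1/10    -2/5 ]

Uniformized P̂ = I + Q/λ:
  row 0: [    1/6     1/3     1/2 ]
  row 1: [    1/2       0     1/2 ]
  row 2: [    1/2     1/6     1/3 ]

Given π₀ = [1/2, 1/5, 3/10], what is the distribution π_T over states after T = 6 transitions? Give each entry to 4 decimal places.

t=0: π = [0.5000, 0.2000, 0.3000]
t=1: π = [0.3333, 0.2167, 0.4500]
t=2: π = [0.3889, 0.1861, 0.4250]
t=3: π = [0.3704, 0.2005, 0.4292]
t=4: π = [0.3765, 0.1950, 0.4285]
t=5: π = [0.3745, 0.1969, 0.4286]
t=6: π = [0.3752, 0.1963, 0.4286]

π = [0.3752, 0.1963, 0.4286]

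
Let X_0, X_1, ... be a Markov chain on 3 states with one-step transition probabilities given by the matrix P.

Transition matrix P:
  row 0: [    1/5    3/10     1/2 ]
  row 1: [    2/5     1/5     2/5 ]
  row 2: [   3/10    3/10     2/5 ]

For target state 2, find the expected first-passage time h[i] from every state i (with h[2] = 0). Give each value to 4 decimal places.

h = [2.1154, 2.3077, 0.0000]

First-step conditioning: h[2] = 0; for i ≠ 2, h[i] = 1 + Σ_k P[i][k]·h[k].
  h[0] = 1 + 1/5·h[0] + 3/10·h[1]
  h[1] = 1 + 2/5·h[0] + 1/5·h[1]
Solving the 2×2 linear system over states ≠ 2 gives exactly h = [55/26, 30/13, 0] (h[2] = 0 is the target).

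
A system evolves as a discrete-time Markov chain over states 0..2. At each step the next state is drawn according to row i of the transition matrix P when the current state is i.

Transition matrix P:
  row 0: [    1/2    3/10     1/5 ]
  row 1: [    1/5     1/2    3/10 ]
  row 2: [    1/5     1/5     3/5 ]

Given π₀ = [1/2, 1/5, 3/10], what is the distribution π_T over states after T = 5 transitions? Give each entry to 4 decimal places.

π = [0.2862, 0.3271, 0.3867]

t=0: π = [0.5000, 0.2000, 0.3000]
t=1: π = [0.3500, 0.3100, 0.3400]
t=2: π = [0.3050, 0.3280, 0.3670]
t=3: π = [0.2915, 0.3289, 0.3796]
t=4: π = [0.2875, 0.3278, 0.3847]
t=5: π = [0.2862, 0.3271, 0.3867]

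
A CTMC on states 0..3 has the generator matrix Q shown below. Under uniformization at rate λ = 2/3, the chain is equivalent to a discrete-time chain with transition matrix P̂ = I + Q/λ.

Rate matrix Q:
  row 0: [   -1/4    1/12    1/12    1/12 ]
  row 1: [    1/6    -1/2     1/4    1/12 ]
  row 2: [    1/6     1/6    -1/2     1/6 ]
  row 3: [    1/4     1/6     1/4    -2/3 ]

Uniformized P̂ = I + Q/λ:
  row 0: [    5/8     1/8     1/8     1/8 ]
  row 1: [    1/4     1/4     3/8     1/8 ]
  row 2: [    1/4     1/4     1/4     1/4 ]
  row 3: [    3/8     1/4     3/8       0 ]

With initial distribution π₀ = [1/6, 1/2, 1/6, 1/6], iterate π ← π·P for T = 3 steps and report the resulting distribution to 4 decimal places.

t=0: π = [0.1667, 0.5000, 0.1667, 0.1667]
t=1: π = [0.3333, 0.2292, 0.3125, 0.1250]
t=2: π = [0.3906, 0.2083, 0.2526, 0.1484]
t=3: π = [0.4150, 0.2012, 0.2458, 0.1380]

π = [0.4150, 0.2012, 0.2458, 0.1380]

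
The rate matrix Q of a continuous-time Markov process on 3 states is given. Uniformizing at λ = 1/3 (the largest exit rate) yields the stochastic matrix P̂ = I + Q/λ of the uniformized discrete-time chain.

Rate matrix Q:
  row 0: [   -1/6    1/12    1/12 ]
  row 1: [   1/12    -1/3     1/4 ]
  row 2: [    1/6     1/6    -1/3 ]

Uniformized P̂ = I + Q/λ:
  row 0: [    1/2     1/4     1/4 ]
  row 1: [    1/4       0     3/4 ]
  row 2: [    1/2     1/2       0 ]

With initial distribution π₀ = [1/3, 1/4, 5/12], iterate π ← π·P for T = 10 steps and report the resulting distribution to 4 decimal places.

t=0: π = [0.3333, 0.2500, 0.4167]
t=1: π = [0.4375, 0.2917, 0.2708]
t=2: π = [0.4271, 0.2448, 0.3281]
t=3: π = [0.4388, 0.2708, 0.2904]
t=4: π = [0.4323, 0.2549, 0.3128]
t=5: π = [0.4363, 0.2645, 0.2992]
t=6: π = [0.4339, 0.2587, 0.3074]
t=7: π = [0.4353, 0.2622, 0.3025]
t=8: π = [0.4345, 0.2601, 0.3055]
t=9: π = [0.4350, 0.2613, 0.3037]
t=10: π = [0.4347, 0.2606, 0.3048]

π = [0.4347, 0.2606, 0.3048]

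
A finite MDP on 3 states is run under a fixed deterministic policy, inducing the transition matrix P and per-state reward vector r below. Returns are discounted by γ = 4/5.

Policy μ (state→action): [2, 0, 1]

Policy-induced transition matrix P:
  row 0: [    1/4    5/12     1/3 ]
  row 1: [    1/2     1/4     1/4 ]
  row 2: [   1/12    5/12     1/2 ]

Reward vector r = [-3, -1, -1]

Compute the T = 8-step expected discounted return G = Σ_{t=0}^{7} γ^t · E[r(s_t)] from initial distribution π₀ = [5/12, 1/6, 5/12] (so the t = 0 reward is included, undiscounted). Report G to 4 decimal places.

G = -6.6689

t=0: π = [0.4167, 0.1667, 0.4167], E[r] = -1.8333, γ^t·E[r] = -1.833333, running G = -1.833333
t=1: π = [0.2222, 0.3889, 0.3889], E[r] = -1.4444, γ^t·E[r] = -1.155556, running G = -2.988889
t=2: π = [0.2824, 0.3519, 0.3657], E[r] = -1.5648, γ^t·E[r] = -1.001481, running G = -3.990370
t=3: π = [0.2770, 0.3580, 0.3650], E[r] = -1.5540, γ^t·E[r] = -0.795654, running G = -4.786025
t=4: π = [0.2787, 0.3570, 0.3643], E[r] = -1.5574, γ^t·E[r] = -0.637893, running G = -5.423918
t=5: π = [0.2785, 0.3572, 0.3643], E[r] = -1.5571, γ^t·E[r] = -0.510216, running G = -5.934134
t=6: π = [0.2786, 0.3571, 0.3643], E[r] = -1.5571, γ^t·E[r] = -0.408197, running G = -6.342331
t=7: π = [0.2786, 0.3571, 0.3643], E[r] = -1.5571, γ^t·E[r] = -0.326556, running G = -6.668887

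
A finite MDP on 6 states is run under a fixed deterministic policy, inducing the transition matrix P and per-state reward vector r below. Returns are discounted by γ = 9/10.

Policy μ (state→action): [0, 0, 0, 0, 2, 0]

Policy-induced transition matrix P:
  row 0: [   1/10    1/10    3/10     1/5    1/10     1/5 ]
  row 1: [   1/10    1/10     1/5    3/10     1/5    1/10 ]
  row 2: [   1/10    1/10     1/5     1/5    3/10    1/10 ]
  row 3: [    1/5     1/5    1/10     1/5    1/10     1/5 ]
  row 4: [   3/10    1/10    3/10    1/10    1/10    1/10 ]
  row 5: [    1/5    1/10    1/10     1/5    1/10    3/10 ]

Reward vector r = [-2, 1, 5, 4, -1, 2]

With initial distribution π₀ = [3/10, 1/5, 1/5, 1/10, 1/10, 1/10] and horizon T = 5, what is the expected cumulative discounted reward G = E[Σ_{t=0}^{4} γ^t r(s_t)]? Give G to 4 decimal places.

t=0: π = [0.3000, 0.2000, 0.2000, 0.1000, 0.1000, 0.1000], E[r] = 1.1000, γ^t·E[r] = 1.100000, running G = 1.100000
t=1: π = [0.1400, 0.1100, 0.2200, 0.2100, 0.1600, 0.1600], E[r] = 1.9300, γ^t·E[r] = 1.737000, running G = 2.837000
t=2: π = [0.1690, 0.1210, 0.1930, 0.1950, 0.1550, 0.1670], E[r] = 1.7070, γ^t·E[r] = 1.382670, running G = 4.219670
t=3: π = [0.1672, 0.1195, 0.1962, 0.1966, 0.1507, 0.1698], E[r] = 1.7414, γ^t·E[r] = 1.269481, running G = 5.489151
t=4: π = [0.1668, 0.1197, 0.1952, 0.1969, 0.1512, 0.1703], E[r] = 1.7389, γ^t·E[r] = 1.140866, running G = 6.630017

G = 6.6300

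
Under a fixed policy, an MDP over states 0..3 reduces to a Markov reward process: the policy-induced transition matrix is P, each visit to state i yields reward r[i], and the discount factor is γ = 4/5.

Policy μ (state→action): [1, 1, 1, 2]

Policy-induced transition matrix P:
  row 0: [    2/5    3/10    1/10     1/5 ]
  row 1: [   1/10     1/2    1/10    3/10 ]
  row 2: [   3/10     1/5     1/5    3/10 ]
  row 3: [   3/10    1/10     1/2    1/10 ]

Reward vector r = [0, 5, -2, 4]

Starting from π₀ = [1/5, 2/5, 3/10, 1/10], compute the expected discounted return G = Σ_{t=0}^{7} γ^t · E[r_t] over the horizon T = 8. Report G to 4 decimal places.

G = 8.2720

t=0: π = [0.2000, 0.4000, 0.3000, 0.1000], E[r] = 1.8000, γ^t·E[r] = 1.800000, running G = 1.800000
t=1: π = [0.2400, 0.3300, 0.1700, 0.2600], E[r] = 2.3500, γ^t·E[r] = 1.880000, running G = 3.680000
t=2: π = [0.2580, 0.2970, 0.2210, 0.2240], E[r] = 1.9390, γ^t·E[r] = 1.240960, running G = 4.920960
t=3: π = [0.2664, 0.2925, 0.2117, 0.2294], E[r] = 1.9567, γ^t·E[r] = 1.001830, running G = 5.922790
t=4: π = [0.2681, 0.2915, 0.2129, 0.2275], E[r] = 1.9413, γ^t·E[r] = 0.795161, running G = 6.717951
t=5: π = [0.2685, 0.2915, 0.2123, 0.2277], E[r] = 1.9437, γ^t·E[r] = 0.636910, running G = 7.354861
t=6: π = [0.2686, 0.2915, 0.2123, 0.2276], E[r] = 1.9435, γ^t·E[r] = 0.509476, running G = 7.864337
t=7: π = [0.2685, 0.2916, 0.2123, 0.2276], E[r] = 1.9437, γ^t·E[r] = 0.407627, running G = 8.271964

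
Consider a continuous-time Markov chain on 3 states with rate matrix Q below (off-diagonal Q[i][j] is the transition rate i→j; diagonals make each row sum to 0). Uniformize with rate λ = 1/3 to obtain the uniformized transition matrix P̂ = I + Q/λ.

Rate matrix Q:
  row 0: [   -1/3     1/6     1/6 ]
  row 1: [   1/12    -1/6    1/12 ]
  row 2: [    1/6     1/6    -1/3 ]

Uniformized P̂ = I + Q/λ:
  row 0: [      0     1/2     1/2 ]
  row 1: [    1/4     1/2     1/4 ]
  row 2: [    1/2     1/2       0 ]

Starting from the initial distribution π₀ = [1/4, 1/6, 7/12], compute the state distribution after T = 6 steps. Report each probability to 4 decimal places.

π = [0.2474, 0.5000, 0.2526]

t=0: π = [0.2500, 0.1667, 0.5833]
t=1: π = [0.3333, 0.5000, 0.1667]
t=2: π = [0.2083, 0.5000, 0.2917]
t=3: π = [0.2708, 0.5000, 0.2292]
t=4: π = [0.2396, 0.5000, 0.2604]
t=5: π = [0.2552, 0.5000, 0.2448]
t=6: π = [0.2474, 0.5000, 0.2526]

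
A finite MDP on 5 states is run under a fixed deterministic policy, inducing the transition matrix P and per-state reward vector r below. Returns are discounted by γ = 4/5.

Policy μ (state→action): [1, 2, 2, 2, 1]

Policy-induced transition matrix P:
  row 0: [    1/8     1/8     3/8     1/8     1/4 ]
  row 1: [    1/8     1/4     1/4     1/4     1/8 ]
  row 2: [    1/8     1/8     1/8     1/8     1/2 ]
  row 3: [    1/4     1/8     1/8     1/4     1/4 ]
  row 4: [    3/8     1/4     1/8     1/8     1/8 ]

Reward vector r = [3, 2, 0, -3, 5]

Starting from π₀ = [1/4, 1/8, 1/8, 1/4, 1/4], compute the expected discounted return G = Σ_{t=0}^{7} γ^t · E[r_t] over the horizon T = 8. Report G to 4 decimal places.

t=0: π = [0.2500, 0.1250, 0.1250, 0.2500, 0.2500], E[r] = 1.5000, γ^t·E[r] = 1.500000, running G = 1.500000
t=1: π = [0.2188, 0.1719, 0.2031, 0.1719, 0.2344], E[r] = 1.6563, γ^t·E[r] = 1.325000, running G = 2.825000
t=2: π = [0.2051, 0.1758, 0.2012, 0.1680, 0.2500], E[r] = 1.7129, γ^t·E[r] = 1.096250, running G = 3.921250
t=3: π = [0.2085, 0.1782, 0.1982, 0.1680, 0.2471], E[r] = 1.7134, γ^t·E[r] = 0.877250, running G = 4.798500
t=4: π = [0.2078, 0.1782, 0.1994, 0.1683, 0.2464], E[r] = 1.7068, γ^t·E[r] = 0.699100, running G = 5.497600
t=5: π = [0.2076, 0.1781, 0.1992, 0.1683, 0.2468], E[r] = 1.7080, γ^t·E[r] = 0.559688, running G = 6.057288
t=6: π = [0.2077, 0.1781, 0.1992, 0.1683, 0.2467], E[r] = 1.7080, γ^t·E[r] = 0.447743, running G = 6.505031
t=7: π = [0.2077, 0.1781, 0.1992, 0.1683, 0.2467], E[r] = 1.7079, γ^t·E[r] = 0.358171, running G = 6.863201

G = 6.8632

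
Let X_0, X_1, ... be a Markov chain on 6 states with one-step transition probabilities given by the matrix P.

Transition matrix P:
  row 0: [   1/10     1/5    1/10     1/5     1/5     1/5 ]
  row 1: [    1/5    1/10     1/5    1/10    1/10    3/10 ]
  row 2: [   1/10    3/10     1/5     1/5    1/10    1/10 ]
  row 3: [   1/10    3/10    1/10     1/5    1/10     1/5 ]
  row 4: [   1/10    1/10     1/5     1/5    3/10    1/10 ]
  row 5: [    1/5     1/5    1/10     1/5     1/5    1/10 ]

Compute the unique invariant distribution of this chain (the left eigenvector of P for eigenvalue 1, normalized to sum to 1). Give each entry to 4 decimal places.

Balance equations π_j = Σ_i π_i·P[i][j]:
  π_0 = 1/10·π_0 + 1/5·π_1 + 1/10·π_2 + 1/10·π_3 + 1/10·π_4 + 1/5·π_5
  π_1 = 1/5·π_0 + 1/10·π_1 + 3/10·π_2 + 3/10·π_3 + 1/10·π_4 + 1/5·π_5
  π_2 = 1/10·π_0 + 1/5·π_1 + 1/5·π_2 + 1/10·π_3 + 1/5·π_4 + 1/10·π_5
  π_3 = 1/5·π_0 + 1/10·π_1 + 1/5·π_2 + 1/5·π_3 + 1/5·π_4 + 1/5·π_5
  π_4 = 1/5·π_0 + 1/10·π_1 + 1/10·π_2 + 1/10·π_3 + 3/10·π_4 + 1/5·π_5
  normalize: π_0 + π_1 + π_2 + π_3 + π_4 + π_5 = 1
Solving the linear system gives exactly π = [1344/9823, 176/893, 135/893, 161/893, 146/893, 1681/9823].

π = [0.1368, 0.1971, 0.1512, 0.1803, 0.1635, 0.1711]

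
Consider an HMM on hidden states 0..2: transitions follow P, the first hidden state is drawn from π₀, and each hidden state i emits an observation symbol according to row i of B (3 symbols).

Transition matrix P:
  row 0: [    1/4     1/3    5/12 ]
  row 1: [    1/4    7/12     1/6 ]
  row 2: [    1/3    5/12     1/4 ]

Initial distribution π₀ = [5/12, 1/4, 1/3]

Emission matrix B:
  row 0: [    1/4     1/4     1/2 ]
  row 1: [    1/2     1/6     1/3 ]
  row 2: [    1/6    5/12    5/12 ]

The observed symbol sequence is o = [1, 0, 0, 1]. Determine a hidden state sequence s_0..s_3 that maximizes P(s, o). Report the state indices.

t=0: δ = [1.042e-01, 4.167e-02, 1.389e-01]  (obs o_0=1)
t=1: δ = [1.157e-02, 2.894e-02, 7.234e-03]  ψ = [2, 2, 0]  (obs o_1=0)
t=2: δ = [1.808e-03, 8.439e-03, 8.038e-04]  ψ = [1, 1, 0]  (obs o_2=0)
t=3: δ = [5.275e-04, 8.205e-04, 5.861e-04]  ψ = [1, 1, 1]  (obs o_3=1)
backtrack: best end state = 1; path = [2, 1, 1, 1]

path = [2, 1, 1, 1]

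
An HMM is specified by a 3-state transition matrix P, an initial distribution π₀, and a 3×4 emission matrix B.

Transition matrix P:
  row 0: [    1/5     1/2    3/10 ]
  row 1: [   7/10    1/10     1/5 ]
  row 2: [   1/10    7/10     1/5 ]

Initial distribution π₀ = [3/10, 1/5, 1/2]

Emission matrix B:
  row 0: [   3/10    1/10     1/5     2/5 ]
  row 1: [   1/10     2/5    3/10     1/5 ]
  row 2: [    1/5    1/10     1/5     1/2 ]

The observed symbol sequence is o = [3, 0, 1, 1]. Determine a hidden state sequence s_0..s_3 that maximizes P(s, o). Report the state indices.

t=0: δ = [1.200e-01, 4.000e-02, 2.500e-01]  (obs o_0=3)
t=1: δ = [8.400e-03, 1.750e-02, 1.000e-02]  ψ = [1, 2, 2]  (obs o_1=0)
t=2: δ = [1.225e-03, 2.800e-03, 3.500e-04]  ψ = [1, 2, 1]  (obs o_2=1)
t=3: δ = [1.960e-04, 2.450e-04, 5.600e-05]  ψ = [1, 0, 1]  (obs o_3=1)
backtrack: best end state = 1; path = [2, 1, 0, 1]

path = [2, 1, 0, 1]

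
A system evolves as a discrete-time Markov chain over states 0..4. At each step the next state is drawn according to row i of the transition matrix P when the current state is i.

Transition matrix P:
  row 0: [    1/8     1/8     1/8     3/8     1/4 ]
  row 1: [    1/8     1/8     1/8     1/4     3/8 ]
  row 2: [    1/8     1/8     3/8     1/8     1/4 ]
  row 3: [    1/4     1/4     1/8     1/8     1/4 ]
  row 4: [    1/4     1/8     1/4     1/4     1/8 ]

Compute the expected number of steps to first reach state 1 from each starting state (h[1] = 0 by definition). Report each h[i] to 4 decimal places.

First-step conditioning: h[1] = 0; for i ≠ 1, h[i] = 1 + Σ_k P[i][k]·h[k].
  h[0] = 1 + 1/8·h[0] + 1/8·h[2] + 3/8·h[3] + 1/4·h[4]
  h[2] = 1 + 1/8·h[0] + 3/8·h[2] + 1/8·h[3] + 1/4·h[4]
  h[3] = 1 + 1/4·h[0] + 1/8·h[2] + 1/8·h[3] + 1/4·h[4]
  h[4] = 1 + 1/4·h[0] + 1/4·h[2] + 1/4·h[3] + 1/8·h[4]
Solving the 4×4 linear system over states ≠ 1 gives exactly h = [1080/167, 0, 1116/167, 972/167, 1096/167] (h[1] = 0 is the target).

h = [6.4671, 0.0000, 6.6826, 5.8204, 6.5629]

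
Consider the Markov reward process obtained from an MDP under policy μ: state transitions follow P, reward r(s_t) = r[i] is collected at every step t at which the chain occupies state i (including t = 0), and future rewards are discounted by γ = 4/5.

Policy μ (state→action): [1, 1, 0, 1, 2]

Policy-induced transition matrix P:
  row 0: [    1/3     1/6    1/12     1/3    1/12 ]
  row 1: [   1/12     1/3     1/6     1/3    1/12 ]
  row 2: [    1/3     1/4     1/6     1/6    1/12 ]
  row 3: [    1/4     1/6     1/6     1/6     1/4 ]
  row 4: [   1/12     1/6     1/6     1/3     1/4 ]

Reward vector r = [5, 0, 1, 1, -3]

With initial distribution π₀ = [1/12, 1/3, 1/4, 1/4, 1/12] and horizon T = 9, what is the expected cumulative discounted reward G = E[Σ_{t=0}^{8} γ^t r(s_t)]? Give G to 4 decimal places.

t=0: π = [0.0833, 0.3333, 0.2500, 0.2500, 0.0833], E[r] = 0.6667, γ^t·E[r] = 0.666667, running G = 0.666667
t=1: π = [0.2083, 0.2431, 0.1597, 0.2500, 0.1389], E[r] = 1.0347, γ^t·E[r] = 0.827778, running G = 1.494444
t=2: π = [0.2170, 0.2205, 0.1493, 0.2650, 0.1481], E[r] = 1.0550, γ^t·E[r] = 0.675185, running G = 2.169630
t=3: π = [0.2191, 0.2159, 0.1486, 0.2643, 0.1522], E[r] = 1.0517, γ^t·E[r] = 0.538469, running G = 2.708099
t=4: π = [0.2193, 0.2150, 0.1484, 0.2645, 0.1527], E[r] = 1.0512, γ^t·E[r] = 0.430563, running G = 3.138662
t=5: π = [0.2193, 0.2149, 0.1484, 0.2645, 0.1529], E[r] = 1.0510, γ^t·E[r] = 0.344393, running G = 3.483055
t=6: π = [0.2194, 0.2148, 0.1484, 0.2645, 0.1529], E[r] = 1.0510, γ^t·E[r] = 0.275507, running G = 3.758562
t=7: π = [0.2194, 0.2148, 0.1484, 0.2645, 0.1529], E[r] = 1.0510, γ^t·E[r] = 0.220404, running G = 3.978966
t=8: π = [0.2194, 0.2148, 0.1484, 0.2645, 0.1529], E[r] = 1.0510, γ^t·E[r] = 0.176323, running G = 4.155289

G = 4.1553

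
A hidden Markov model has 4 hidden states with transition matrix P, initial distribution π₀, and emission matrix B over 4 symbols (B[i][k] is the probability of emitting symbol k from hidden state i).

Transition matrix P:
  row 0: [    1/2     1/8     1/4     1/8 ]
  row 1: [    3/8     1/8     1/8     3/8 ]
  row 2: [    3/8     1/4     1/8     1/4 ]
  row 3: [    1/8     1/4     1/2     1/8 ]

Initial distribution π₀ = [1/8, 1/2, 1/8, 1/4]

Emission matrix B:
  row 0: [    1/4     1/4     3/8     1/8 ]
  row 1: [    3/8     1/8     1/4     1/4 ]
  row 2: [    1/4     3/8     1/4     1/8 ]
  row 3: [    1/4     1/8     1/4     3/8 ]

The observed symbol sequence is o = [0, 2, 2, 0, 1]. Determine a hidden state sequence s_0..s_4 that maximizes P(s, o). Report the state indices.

path = [1, 0, 0, 0, 0]

t=0: δ = [3.125e-02, 1.875e-01, 3.125e-02, 6.250e-02]  (obs o_0=0)
t=1: δ = [2.637e-02, 5.859e-03, 7.812e-03, 1.758e-02]  ψ = [1, 1, 3, 1]  (obs o_1=2)
t=2: δ = [4.944e-03, 1.099e-03, 2.197e-03, 8.240e-04]  ψ = [0, 3, 3, 0]  (obs o_2=2)
t=3: δ = [6.180e-04, 2.317e-04, 3.090e-04, 1.545e-04]  ψ = [0, 0, 0, 0]  (obs o_3=0)
t=4: δ = [7.725e-05, 9.656e-06, 5.794e-05, 1.086e-05]  ψ = [0, 0, 0, 1]  (obs o_4=1)
backtrack: best end state = 0; path = [1, 0, 0, 0, 0]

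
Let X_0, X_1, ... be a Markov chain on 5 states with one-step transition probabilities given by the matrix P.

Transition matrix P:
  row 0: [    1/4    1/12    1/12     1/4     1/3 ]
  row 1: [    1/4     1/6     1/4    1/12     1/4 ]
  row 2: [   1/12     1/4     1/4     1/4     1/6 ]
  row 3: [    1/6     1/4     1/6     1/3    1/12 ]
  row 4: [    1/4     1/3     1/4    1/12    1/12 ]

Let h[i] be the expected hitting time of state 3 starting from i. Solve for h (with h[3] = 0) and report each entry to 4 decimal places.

First-step conditioning: h[3] = 0; for i ≠ 3, h[i] = 1 + Σ_k P[i][k]·h[k].
  h[0] = 1 + 1/4·h[0] + 1/12·h[1] + 1/12·h[2] + 1/3·h[4]
  h[1] = 1 + 1/4·h[0] + 1/6·h[1] + 1/4·h[2] + 1/4·h[4]
  h[2] = 1 + 1/12·h[0] + 1/4·h[1] + 1/4·h[2] + 1/6·h[4]
  h[4] = 1 + 1/4·h[0] + 1/3·h[1] + 1/4·h[2] + 1/12·h[4]
Solving the 4×4 linear system over states ≠ 3 gives exactly h = [72/13, 84/13, 72/13, 0, 84/13] (h[3] = 0 is the target).

h = [5.5385, 6.4615, 5.5385, 0.0000, 6.4615]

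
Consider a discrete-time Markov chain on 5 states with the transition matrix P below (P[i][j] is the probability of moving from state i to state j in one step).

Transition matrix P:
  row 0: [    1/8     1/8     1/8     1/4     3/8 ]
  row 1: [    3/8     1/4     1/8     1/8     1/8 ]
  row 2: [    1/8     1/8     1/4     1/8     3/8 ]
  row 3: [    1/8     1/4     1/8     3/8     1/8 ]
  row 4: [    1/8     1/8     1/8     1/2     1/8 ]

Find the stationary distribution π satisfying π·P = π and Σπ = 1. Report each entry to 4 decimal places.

Balance equations π_j = Σ_i π_i·P[i][j]:
  π_0 = 1/8·π_0 + 3/8·π_1 + 1/8·π_2 + 1/8·π_3 + 1/8·π_4
  π_1 = 1/8·π_0 + 1/4·π_1 + 1/8·π_2 + 1/4·π_3 + 1/8·π_4
  π_2 = 1/8·π_0 + 1/8·π_1 + 1/4·π_2 + 1/8·π_3 + 1/8·π_4
  π_3 = 1/4·π_0 + 1/8·π_1 + 1/8·π_2 + 3/8·π_3 + 1/2·π_4
  normalize: π_0 + π_1 + π_2 + π_3 + π_4 = 1
Solving the linear system gives exactly π = [319/1862, 345/1862, 1/7, 79/266, 379/1862].

π = [0.1713, 0.1853, 0.1429, 0.2970, 0.2035]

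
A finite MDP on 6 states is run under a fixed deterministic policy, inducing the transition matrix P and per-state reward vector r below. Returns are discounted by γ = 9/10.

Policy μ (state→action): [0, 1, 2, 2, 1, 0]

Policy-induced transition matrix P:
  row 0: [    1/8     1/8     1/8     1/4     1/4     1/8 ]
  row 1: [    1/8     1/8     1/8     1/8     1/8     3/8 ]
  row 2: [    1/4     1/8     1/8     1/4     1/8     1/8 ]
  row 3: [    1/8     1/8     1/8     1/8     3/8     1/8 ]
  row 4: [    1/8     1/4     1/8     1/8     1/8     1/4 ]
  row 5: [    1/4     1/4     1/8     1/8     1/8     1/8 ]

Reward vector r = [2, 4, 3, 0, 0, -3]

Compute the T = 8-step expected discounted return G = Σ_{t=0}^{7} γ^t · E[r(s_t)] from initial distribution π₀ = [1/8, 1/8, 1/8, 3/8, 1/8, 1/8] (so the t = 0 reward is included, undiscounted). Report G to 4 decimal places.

t=0: π = [0.1250, 0.1250, 0.1250, 0.3750, 0.1250, 0.1250], E[r] = 0.7500, γ^t·E[r] = 0.750000, running G = 0.750000
t=1: π = [0.1563, 0.1563, 0.1250, 0.1563, 0.2344, 0.1719], E[r] = 0.7969, γ^t·E[r] = 0.717188, running G = 1.467188
t=2: π = [0.1621, 0.1758, 0.1250, 0.1602, 0.1836, 0.1934], E[r] = 0.8223, γ^t·E[r] = 0.666035, running G = 2.133223
t=3: π = [0.1648, 0.1721, 0.1250, 0.1609, 0.1853, 0.1919], E[r] = 0.8174, γ^t·E[r] = 0.595872, running G = 2.729095
t=4: π = [0.1646, 0.1721, 0.1250, 0.1612, 0.1858, 0.1912], E[r] = 0.8192, γ^t·E[r] = 0.537506, running G = 3.266601
t=5: π = [0.1645, 0.1721, 0.1250, 0.1612, 0.1859, 0.1913], E[r] = 0.8188, γ^t·E[r] = 0.483470, running G = 3.750071
t=6: π = [0.1645, 0.1721, 0.1250, 0.1612, 0.1859, 0.1913], E[r] = 0.8188, γ^t·E[r] = 0.435165, running G = 4.185235
t=7: π = [0.1645, 0.1721, 0.1250, 0.1612, 0.1859, 0.1913], E[r] = 0.8188, γ^t·E[r] = 0.391642, running G = 4.576877

G = 4.5769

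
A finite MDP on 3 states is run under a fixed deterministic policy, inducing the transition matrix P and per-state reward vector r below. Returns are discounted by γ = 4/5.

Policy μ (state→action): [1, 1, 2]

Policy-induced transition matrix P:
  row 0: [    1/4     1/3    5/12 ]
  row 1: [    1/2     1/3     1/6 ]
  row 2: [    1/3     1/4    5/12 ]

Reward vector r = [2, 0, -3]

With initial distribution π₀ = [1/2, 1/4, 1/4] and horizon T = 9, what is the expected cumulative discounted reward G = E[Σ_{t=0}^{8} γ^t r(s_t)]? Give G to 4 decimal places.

t=0: π = [0.5000, 0.2500, 0.2500], E[r] = 0.2500, γ^t·E[r] = 0.250000, running G = 0.250000
t=1: π = [0.3333, 0.3125, 0.3542], E[r] = -0.3958, γ^t·E[r] = -0.316667, running G = -0.066667
t=2: π = [0.3576, 0.3038, 0.3385], E[r] = -0.3003, γ^t·E[r] = -0.192222, running G = -0.258889
t=3: π = [0.3542, 0.3051, 0.3407], E[r] = -0.3138, γ^t·E[r] = -0.160667, running G = -0.419556
t=4: π = [0.3547, 0.3049, 0.3404], E[r] = -0.3118, γ^t·E[r] = -0.127719, running G = -0.547274
t=5: π = [0.3546, 0.3050, 0.3404], E[r] = -0.3121, γ^t·E[r] = -0.102267, running G = -0.649541
t=6: π = [0.3546, 0.3050, 0.3404], E[r] = -0.3121, γ^t·E[r] = -0.081802, running G = -0.731343
t=7: π = [0.3546, 0.3050, 0.3404], E[r] = -0.3121, γ^t·E[r] = -0.065443, running G = -0.796786
t=8: π = [0.3546, 0.3050, 0.3404], E[r] = -0.3121, γ^t·E[r] = -0.052354, running G = -0.849141

G = -0.8491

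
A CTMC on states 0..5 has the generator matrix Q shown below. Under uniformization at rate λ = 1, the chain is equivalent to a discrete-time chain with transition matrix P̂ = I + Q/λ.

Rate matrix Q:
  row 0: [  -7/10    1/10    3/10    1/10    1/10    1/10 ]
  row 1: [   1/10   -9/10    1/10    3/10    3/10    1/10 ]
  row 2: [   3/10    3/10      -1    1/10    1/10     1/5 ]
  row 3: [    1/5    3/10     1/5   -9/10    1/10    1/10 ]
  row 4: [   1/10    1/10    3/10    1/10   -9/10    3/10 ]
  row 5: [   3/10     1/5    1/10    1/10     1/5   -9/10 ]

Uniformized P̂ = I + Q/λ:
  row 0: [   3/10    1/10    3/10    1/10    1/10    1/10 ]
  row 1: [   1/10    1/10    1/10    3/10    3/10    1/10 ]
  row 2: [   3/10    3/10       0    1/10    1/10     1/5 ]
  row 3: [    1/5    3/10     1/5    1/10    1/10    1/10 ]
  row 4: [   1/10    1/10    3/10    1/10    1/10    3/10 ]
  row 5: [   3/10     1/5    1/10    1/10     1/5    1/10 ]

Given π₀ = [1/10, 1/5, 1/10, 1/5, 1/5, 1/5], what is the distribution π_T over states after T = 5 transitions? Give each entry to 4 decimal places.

π = [0.2213, 0.1759, 0.1707, 0.1352, 0.1499, 0.1470]

t=0: π = [0.1000, 0.2000, 0.1000, 0.2000, 0.2000, 0.2000]
t=1: π = [0.2000, 0.1800, 0.1700, 0.1400, 0.1600, 0.1500]
t=2: π = [0.2180, 0.1770, 0.1690, 0.1360, 0.1510, 0.1490]
t=3: π = [0.2208, 0.1759, 0.1705, 0.1354, 0.1503, 0.1471]
t=4: π = [0.2212, 0.1759, 0.1707, 0.1352, 0.1499, 0.1471]
t=5: π = [0.2213, 0.1759, 0.1707, 0.1352, 0.1499, 0.1470]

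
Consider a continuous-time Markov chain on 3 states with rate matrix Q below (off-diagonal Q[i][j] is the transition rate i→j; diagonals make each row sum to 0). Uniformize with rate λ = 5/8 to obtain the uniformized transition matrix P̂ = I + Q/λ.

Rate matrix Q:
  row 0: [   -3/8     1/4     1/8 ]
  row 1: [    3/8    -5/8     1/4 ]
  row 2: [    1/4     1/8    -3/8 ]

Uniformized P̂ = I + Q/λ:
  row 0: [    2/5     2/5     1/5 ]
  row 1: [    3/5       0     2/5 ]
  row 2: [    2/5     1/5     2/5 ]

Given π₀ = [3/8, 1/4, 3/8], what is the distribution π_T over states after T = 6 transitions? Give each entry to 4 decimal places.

t=0: π = [0.3750, 0.2500, 0.3750]
t=1: π = [0.4500, 0.2250, 0.3250]
t=2: π = [0.4450, 0.2450, 0.3100]
t=3: π = [0.4490, 0.2400, 0.3110]
t=4: π = [0.4480, 0.2418, 0.3102]
t=5: π = [0.4484, 0.2412, 0.3104]
t=6: π = [0.4482, 0.2414, 0.3103]

π = [0.4482, 0.2414, 0.3103]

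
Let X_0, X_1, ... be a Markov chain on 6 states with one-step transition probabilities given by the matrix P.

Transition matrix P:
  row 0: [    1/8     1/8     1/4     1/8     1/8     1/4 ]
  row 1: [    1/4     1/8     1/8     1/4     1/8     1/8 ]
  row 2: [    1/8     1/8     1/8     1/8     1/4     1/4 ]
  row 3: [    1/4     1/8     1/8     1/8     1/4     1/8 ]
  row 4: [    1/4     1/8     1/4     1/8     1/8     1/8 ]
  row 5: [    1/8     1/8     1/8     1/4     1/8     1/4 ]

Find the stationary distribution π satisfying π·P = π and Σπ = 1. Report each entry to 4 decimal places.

Balance equations π_j = Σ_i π_i·P[i][j]:
  π_0 = 1/8·π_0 + 1/4·π_1 + 1/8·π_2 + 1/4·π_3 + 1/4·π_4 + 1/8·π_5
  π_1 = 1/8·π_0 + 1/8·π_1 + 1/8·π_2 + 1/8·π_3 + 1/8·π_4 + 1/8·π_5
  π_2 = 1/4·π_0 + 1/8·π_1 + 1/8·π_2 + 1/8·π_3 + 1/4·π_4 + 1/8·π_5
  π_3 = 1/8·π_0 + 1/4·π_1 + 1/8·π_2 + 1/8·π_3 + 1/8·π_4 + 1/4·π_5
  π_4 = 1/8·π_0 + 1/8·π_1 + 1/4·π_2 + 1/4·π_3 + 1/8·π_4 + 1/8·π_5
  normalize: π_0 + π_1 + π_2 + π_3 + π_4 + π_5 = 1
Solving the linear system gives exactly π = [71/390, 1/8, 263/1560, 257/1560, 1/6, 301/1560].

π = [0.1821, 0.1250, 0.1686, 0.1647, 0.1667, 0.1929]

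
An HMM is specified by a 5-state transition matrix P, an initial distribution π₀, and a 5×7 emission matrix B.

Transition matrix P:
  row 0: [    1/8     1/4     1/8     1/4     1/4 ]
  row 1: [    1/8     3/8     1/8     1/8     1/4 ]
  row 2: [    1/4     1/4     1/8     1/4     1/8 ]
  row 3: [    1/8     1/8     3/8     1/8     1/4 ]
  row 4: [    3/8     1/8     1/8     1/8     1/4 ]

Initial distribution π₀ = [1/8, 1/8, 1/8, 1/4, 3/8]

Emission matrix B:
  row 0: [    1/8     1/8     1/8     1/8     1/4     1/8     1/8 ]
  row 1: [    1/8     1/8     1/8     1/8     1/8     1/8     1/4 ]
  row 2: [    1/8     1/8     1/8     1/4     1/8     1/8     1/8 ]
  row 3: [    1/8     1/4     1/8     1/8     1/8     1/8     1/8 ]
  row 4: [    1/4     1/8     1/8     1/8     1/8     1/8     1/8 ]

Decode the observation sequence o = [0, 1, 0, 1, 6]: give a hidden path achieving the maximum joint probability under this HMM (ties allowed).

t=0: δ = [1.562e-02, 1.562e-02, 1.562e-02, 3.125e-02, 9.375e-02]  (obs o_0=0)
t=1: δ = [4.395e-03, 1.465e-03, 1.465e-03, 2.930e-03, 2.930e-03]  ψ = [4, 4, 3, 4, 4]  (obs o_1=1)
t=2: δ = [1.373e-04, 1.373e-04, 1.373e-04, 1.373e-04, 2.747e-04]  ψ = [4, 0, 3, 0, 0]  (obs o_2=0)
t=3: δ = [1.287e-05, 6.437e-06, 6.437e-06, 8.583e-06, 8.583e-06]  ψ = [4, 1, 3, 0, 4]  (obs o_3=1)
t=4: δ = [4.023e-07, 8.047e-07, 4.023e-07, 4.023e-07, 4.023e-07]  ψ = [4, 0, 3, 0, 0]  (obs o_4=6)
backtrack: best end state = 1; path = [4, 0, 4, 0, 1]

path = [4, 0, 4, 0, 1]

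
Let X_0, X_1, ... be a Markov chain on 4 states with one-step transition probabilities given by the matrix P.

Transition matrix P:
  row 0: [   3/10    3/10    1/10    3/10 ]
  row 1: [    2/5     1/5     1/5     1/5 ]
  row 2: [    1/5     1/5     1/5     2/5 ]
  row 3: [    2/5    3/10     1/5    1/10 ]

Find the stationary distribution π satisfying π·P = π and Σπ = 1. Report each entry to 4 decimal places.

Balance equations π_j = Σ_i π_i·P[i][j]:
  π_0 = 3/10·π_0 + 2/5·π_1 + 1/5·π_2 + 2/5·π_3
  π_1 = 3/10·π_0 + 1/5·π_1 + 1/5·π_2 + 3/10·π_3
  π_2 = 1/10·π_0 + 1/5·π_1 + 1/5·π_2 + 1/5·π_3
  normalize: π_0 + π_1 + π_2 + π_3 = 1
Solving the linear system gives exactly π = [1/3, 17/66, 1/6, 8/33].

π = [0.3333, 0.2576, 0.1667, 0.2424]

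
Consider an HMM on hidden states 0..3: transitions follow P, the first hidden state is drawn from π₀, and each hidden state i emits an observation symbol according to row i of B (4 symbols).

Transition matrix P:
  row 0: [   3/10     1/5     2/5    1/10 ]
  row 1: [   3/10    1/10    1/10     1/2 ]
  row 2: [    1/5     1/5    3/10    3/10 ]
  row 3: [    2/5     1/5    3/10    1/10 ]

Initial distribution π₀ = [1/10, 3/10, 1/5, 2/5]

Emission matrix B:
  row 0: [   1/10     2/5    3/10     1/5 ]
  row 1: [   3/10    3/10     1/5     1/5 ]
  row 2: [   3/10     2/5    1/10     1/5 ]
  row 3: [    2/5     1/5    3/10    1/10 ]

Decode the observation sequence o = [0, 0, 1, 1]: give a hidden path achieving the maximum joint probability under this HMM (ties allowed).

t=0: δ = [1.000e-02, 9.000e-02, 6.000e-02, 1.600e-01]  (obs o_0=0)
t=1: δ = [6.400e-03, 9.600e-03, 1.440e-02, 1.800e-02]  ψ = [3, 3, 3, 1]  (obs o_1=0)
t=2: δ = [2.880e-03, 1.080e-03, 2.160e-03, 9.600e-04]  ψ = [3, 3, 3, 1]  (obs o_2=1)
t=3: δ = [3.456e-04, 1.728e-04, 4.608e-04, 1.296e-04]  ψ = [0, 0, 0, 2]  (obs o_3=1)
backtrack: best end state = 2; path = [1, 3, 0, 2]

path = [1, 3, 0, 2]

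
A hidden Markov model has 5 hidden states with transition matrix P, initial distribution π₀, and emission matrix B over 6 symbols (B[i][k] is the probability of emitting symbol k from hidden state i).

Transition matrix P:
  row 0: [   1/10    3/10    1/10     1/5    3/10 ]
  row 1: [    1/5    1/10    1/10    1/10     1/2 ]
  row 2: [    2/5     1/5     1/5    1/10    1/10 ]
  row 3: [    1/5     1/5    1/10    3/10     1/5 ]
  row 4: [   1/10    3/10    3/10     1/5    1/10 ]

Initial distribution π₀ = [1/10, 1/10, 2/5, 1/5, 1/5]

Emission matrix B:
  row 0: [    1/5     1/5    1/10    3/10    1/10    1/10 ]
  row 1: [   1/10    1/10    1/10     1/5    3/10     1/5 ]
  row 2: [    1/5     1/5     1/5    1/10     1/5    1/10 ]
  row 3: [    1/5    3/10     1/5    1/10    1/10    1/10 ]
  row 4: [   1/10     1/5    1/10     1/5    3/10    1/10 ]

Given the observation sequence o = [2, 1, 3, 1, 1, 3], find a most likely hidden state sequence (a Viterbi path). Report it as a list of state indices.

t=0: δ = [1.000e-02, 1.000e-02, 8.000e-02, 4.000e-02, 2.000e-02]  (obs o_0=2)
t=1: δ = [6.400e-03, 1.600e-03, 3.200e-03, 3.600e-03, 1.600e-03]  ψ = [2, 2, 2, 3, 2]  (obs o_1=1)
t=2: δ = [3.840e-04, 3.840e-04, 6.400e-05, 1.280e-04, 3.840e-04]  ψ = [2, 0, 0, 0, 0]  (obs o_2=3)
t=3: δ = [1.536e-05, 1.152e-05, 2.304e-05, 2.304e-05, 3.840e-05]  ψ = [1, 0, 4, 0, 1]  (obs o_3=1)
t=4: δ = [1.843e-06, 1.152e-06, 2.304e-06, 2.304e-06, 1.152e-06]  ψ = [2, 4, 4, 4, 1]  (obs o_4=1)
t=5: δ = [2.765e-07, 1.106e-07, 4.608e-08, 6.912e-08, 1.152e-07]  ψ = [2, 0, 2, 3, 1]  (obs o_5=3)
backtrack: best end state = 0; path = [2, 0, 1, 4, 2, 0]

path = [2, 0, 1, 4, 2, 0]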